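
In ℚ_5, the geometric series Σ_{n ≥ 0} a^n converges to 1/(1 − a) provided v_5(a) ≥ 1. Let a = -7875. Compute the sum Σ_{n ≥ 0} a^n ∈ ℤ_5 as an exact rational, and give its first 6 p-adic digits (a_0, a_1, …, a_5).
Σ a^n = 1/(1 − a) = 1/7876;  first 6 digits = (1, 0, 0, 2, 2, 2)

v_5(a) = 3 ≥ 1, so the series converges in ℤ_5 to 1/(1 − a) = 1/(1 − (-7875)) = 1/7876. Expand this rational in ℤ_5: compute digits iteratively via d_i = x_i mod 5, x_{i+1} = (x_i − d_i)/5. The first 6 digits are (1, 0, 0, 2, 2, 2).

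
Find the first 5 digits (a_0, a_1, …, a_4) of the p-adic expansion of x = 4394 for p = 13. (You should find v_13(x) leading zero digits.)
(a_0, …, a_4) = (0, 0, 0, 2, 0)

v_13(4394) = 3, so a_0 = ... = a_2 = 0. Factor out: x = 13^3 · u with u = 2 a unit in ℤ_13. Expand u iteratively via a_{v+i} = u_i mod 13, u_{i+1} = (u_i − a_{v+i})/13:
  u_0 = 2;  a_3 = 2;  u_1 = (u_0 − 2)/13 = 0
  u_1 = 0;  a_4 = 0;  u_2 = (u_1 − 0)/13 = 0
Digits: (0, 0, 0, 2, 0).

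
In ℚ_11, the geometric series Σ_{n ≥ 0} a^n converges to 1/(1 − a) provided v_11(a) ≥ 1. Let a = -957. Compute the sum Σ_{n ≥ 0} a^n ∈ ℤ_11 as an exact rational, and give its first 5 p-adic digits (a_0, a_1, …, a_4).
Σ a^n = 1/(1 − a) = 1/958;  first 5 digits = (1, 1, 4, 6, 6)

v_11(a) = 1 ≥ 1, so the series converges in ℤ_11 to 1/(1 − a) = 1/(1 − (-957)) = 1/958. Expand this rational in ℤ_11: compute digits iteratively via d_i = x_i mod 11, x_{i+1} = (x_i − d_i)/11. The first 5 digits are (1, 1, 4, 6, 6).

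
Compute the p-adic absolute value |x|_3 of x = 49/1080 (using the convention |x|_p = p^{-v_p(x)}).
|49/1080|_3 = 27

Step 1 — compute v_3(x) by factoring powers of 3 out of the numerator and denominator: v_3(49/1080) = -3. Step 2 — apply |x|_p = p^{-v_p(x)} = 3^{3} = 27.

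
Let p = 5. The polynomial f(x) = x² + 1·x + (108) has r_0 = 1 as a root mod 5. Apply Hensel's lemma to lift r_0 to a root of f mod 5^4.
r_3 = 331 (mod 625)

Hensel: r_{i+1} = r_i − f(r_i)·(f′(r_i))^{-1} mod 5^{i+2}, f′(x) = 2x + 1. Iterate:
  r_0 = 1 (mod 5)
  r_1 = 6 (mod 25)
  r_2 = 81 (mod 125)
  r_3 = 331 (mod 625)
Final: r = 331 satisfies f(r) ≡ 0 mod 5^4.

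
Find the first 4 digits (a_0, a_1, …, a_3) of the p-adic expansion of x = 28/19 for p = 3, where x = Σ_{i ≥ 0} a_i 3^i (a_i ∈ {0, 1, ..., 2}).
(a_0, …, a_3) = (1, 0, 1, 0)

v_3(28/19) = 0 (numerator and denominator both coprime to 3), so x ∈ ℤ_3^×. Compute digits iteratively via a_i = x_i mod 3, x_{i+1} = (x_i − a_i)/3, with x_0 = x:
  x_0 = 28/19;  a_0 = 1;  x_1 = (x_0 − 1)/3 = 3/19
  x_1 = 3/19;  a_1 = 0;  x_2 = (x_1 − 0)/3 = 1/19
  x_2 = 1/19;  a_2 = 1;  x_3 = (x_2 − 1)/3 = -6/19
  x_3 = -6/19;  a_3 = 0;  x_4 = (x_3 − 0)/3 = -2/19
Digits: (1, 0, 1, 0).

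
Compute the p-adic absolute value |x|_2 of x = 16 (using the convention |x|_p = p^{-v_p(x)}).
|16|_2 = 1/16

Step 1 — compute v_2(x) by factoring powers of 2 out of the numerator and denominator: v_2(16) = 4. Step 2 — apply |x|_p = p^{-v_p(x)} = 2^{-4} = 1/16.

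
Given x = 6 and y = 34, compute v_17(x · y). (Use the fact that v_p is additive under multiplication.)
v_17(204) = 1

v_p(x) = 0 (factor: 6 = 17^0 · 6); v_p(y) = 1 (factor: 34 = 17^1 · 2). Additivity: v_p(xy) = v_p(x) + v_p(y) = 0 + 1 = 1. (Direct check: xy = 204 = 17^1 · (12).)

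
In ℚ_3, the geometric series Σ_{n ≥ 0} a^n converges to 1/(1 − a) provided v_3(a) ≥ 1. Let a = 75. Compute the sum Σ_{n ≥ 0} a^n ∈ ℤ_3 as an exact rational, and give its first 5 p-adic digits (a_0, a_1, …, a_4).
Σ a^n = 1/(1 − a) = -1/74;  first 5 digits = (1, 1, 0, 2, 2)

v_3(a) = 1 ≥ 1, so the series converges in ℤ_3 to 1/(1 − a) = 1/(1 − 75) = -1/74. Expand this rational in ℤ_3: compute digits iteratively via d_i = x_i mod 3, x_{i+1} = (x_i − d_i)/3. The first 5 digits are (1, 1, 0, 2, 2).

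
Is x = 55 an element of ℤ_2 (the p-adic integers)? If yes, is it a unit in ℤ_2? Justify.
x ∈ ℤ_2^× (unit); v_2(x) = 0

ℤ_2 = {x ∈ ℚ_2 : v_2(x) ≥ 0} and ℤ_2^× = {x ∈ ℤ_2 : v_2(x) = 0}. Here v_2(55) = v_2(num) − v_2(den) = 0; compare against these criteria.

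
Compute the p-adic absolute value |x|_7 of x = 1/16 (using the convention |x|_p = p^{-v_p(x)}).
|1/16|_7 = 1

Step 1 — compute v_7(x) by factoring powers of 7 out of the numerator and denominator: v_7(1/16) = 0. Step 2 — apply |x|_p = p^{-v_p(x)} = 7^{0} = 1.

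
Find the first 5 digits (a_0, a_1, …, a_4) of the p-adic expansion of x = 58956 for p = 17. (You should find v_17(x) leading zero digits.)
(a_0, …, a_4) = (0, 0, 0, 12, 0)

v_17(58956) = 3, so a_0 = ... = a_2 = 0. Factor out: x = 17^3 · u with u = 12 a unit in ℤ_17. Expand u iteratively via a_{v+i} = u_i mod 17, u_{i+1} = (u_i − a_{v+i})/17:
  u_0 = 12;  a_3 = 12;  u_1 = (u_0 − 12)/17 = 0
  u_1 = 0;  a_4 = 0;  u_2 = (u_1 − 0)/17 = 0
Digits: (0, 0, 0, 12, 0).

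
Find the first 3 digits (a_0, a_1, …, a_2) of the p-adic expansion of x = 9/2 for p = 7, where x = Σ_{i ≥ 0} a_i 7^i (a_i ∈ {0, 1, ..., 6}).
(a_0, …, a_2) = (1, 4, 3)

v_7(9/2) = 0 (numerator and denominator both coprime to 7), so x ∈ ℤ_7^×. Compute digits iteratively via a_i = x_i mod 7, x_{i+1} = (x_i − a_i)/7, with x_0 = x:
  x_0 = 9/2;  a_0 = 1;  x_1 = (x_0 − 1)/7 = 1/2
  x_1 = 1/2;  a_1 = 4;  x_2 = (x_1 − 4)/7 = -1/2
  x_2 = -1/2;  a_2 = 3;  x_3 = (x_2 − 3)/7 = -1/2
Digits: (1, 4, 3).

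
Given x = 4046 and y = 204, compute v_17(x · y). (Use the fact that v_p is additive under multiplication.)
v_17(825384) = 3

v_p(x) = 2 (factor: 4046 = 17^2 · 14); v_p(y) = 1 (factor: 204 = 17^1 · 12). Additivity: v_p(xy) = v_p(x) + v_p(y) = 2 + 1 = 3. (Direct check: xy = 825384 = 17^3 · (168).)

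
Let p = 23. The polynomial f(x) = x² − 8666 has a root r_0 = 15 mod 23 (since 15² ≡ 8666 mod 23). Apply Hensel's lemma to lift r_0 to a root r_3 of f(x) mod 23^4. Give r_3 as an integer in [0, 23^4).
r_3 = 13539 (mod 279841)

Hensel's recurrence: r_{i+1} = r_i − f(r_i)·(f′(r_i))^{-1} mod 23^{i+2}, with f′(x) = 2x. Iterate:
  r_0 = 15 (mod 23)
  r_1 = 314 (mod 529)
  r_2 = 1372 (mod 12167)
  r_3 = 13539 (mod 279841)
Final: r_3 = 13539, and one checks f(r_3) ≡ 0 mod 23^4.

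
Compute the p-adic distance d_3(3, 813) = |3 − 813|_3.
d_3(3, 813) = 1/81

Step 1 — x − y = 3 − 813 = -810. Step 2 — v_3(-810) = 4 (factor: -810 = −(3^4 · 10); the sign does not affect v_p). Step 3 — |x − y|_3 = 3^{-4} = 1/81.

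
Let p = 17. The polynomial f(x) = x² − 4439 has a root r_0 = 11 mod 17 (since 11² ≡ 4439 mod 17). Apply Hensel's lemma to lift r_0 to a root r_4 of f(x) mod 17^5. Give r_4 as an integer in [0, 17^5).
r_4 = 101620 (mod 1419857)

Hensel's recurrence: r_{i+1} = r_i − f(r_i)·(f′(r_i))^{-1} mod 17^{i+2}, with f′(x) = 2x. Iterate:
  r_0 = 11 (mod 17)
  r_1 = 181 (mod 289)
  r_2 = 3360 (mod 4913)
  r_3 = 18099 (mod 83521)
  r_4 = 101620 (mod 1419857)
Final: r_4 = 101620, and one checks f(r_4) ≡ 0 mod 17^5.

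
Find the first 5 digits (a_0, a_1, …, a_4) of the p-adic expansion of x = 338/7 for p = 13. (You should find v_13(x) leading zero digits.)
(a_0, …, a_4) = (0, 0, 4, 9, 3)

v_13(338/7) = 2, so a_0 = ... = a_1 = 0. Factor out: x = 13^2 · u with u = 2/7 a unit in ℤ_13. Expand u iteratively via a_{v+i} = u_i mod 13, u_{i+1} = (u_i − a_{v+i})/13:
  u_0 = 2/7;  a_2 = 4;  u_1 = (u_0 − 4)/13 = -2/7
  u_1 = -2/7;  a_3 = 9;  u_2 = (u_1 − 9)/13 = -5/7
  u_2 = -5/7;  a_4 = 3;  u_3 = (u_2 − 3)/13 = -2/7
Digits: (0, 0, 4, 9, 3).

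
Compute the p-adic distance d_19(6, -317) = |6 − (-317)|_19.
d_19(6, -317) = 1/19

Step 1 — x − y = 6 − (-317) = 323. Step 2 — v_19(323) = 1 (factor: 323 = (19^1 · 17); the sign does not affect v_p). Step 3 — |x − y|_19 = 19^{-1} = 1/19.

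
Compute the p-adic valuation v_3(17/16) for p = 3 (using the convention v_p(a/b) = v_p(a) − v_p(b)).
v_3(17/16) = 0

Factor powers of 3 from the numerator and denominator of the reduced fraction: 17 = 3^0 · 17 and 16 = 3^0 · 16. Apply v_p(a/b) = v_p(a) − v_p(b): v_3(17/16) = 0 − 0 = 0.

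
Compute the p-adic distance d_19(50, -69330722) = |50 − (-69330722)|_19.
d_19(50, -69330722) = 1/2476099

Step 1 — x − y = 50 − (-69330722) = 69330772. Step 2 — v_19(69330772) = 5 (factor: 69330772 = (19^5 · 28); the sign does not affect v_p). Step 3 — |x − y|_19 = 19^{-5} = 1/2476099.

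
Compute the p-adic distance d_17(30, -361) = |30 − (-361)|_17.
d_17(30, -361) = 1/17

Step 1 — x − y = 30 − (-361) = 391. Step 2 — v_17(391) = 1 (factor: 391 = (17^1 · 23); the sign does not affect v_p). Step 3 — |x − y|_17 = 17^{-1} = 1/17.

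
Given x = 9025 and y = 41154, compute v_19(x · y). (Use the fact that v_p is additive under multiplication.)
v_19(371414850) = 5

v_p(x) = 2 (factor: 9025 = 19^2 · 25); v_p(y) = 3 (factor: 41154 = 19^3 · 6). Additivity: v_p(xy) = v_p(x) + v_p(y) = 2 + 3 = 5. (Direct check: xy = 371414850 = 19^5 · (150).)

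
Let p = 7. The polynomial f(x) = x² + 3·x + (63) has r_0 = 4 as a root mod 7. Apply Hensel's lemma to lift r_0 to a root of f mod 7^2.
r_1 = 18 (mod 49)

Hensel: r_{i+1} = r_i − f(r_i)·(f′(r_i))^{-1} mod 7^{i+2}, f′(x) = 2x + 3. Iterate:
  r_0 = 4 (mod 7)
  r_1 = 18 (mod 49)
Final: r = 18 satisfies f(r) ≡ 0 mod 7^2.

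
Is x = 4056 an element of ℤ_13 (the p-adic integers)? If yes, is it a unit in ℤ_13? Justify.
x ∈ ℤ_13 but not a unit; v_13(x) = 2 > 0

ℤ_13 = {x ∈ ℚ_13 : v_13(x) ≥ 0} and ℤ_13^× = {x ∈ ℤ_13 : v_13(x) = 0}. Here v_13(4056) = v_13(num) − v_13(den) = 2; compare against these criteria.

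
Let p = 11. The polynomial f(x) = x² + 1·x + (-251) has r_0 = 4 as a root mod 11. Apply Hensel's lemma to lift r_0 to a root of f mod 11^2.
r_1 = 70 (mod 121)

Hensel: r_{i+1} = r_i − f(r_i)·(f′(r_i))^{-1} mod 11^{i+2}, f′(x) = 2x + 1. Iterate:
  r_0 = 4 (mod 11)
  r_1 = 70 (mod 121)
Final: r = 70 satisfies f(r) ≡ 0 mod 11^2.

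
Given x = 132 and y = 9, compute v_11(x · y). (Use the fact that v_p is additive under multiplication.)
v_11(1188) = 1

v_p(x) = 1 (factor: 132 = 11^1 · 12); v_p(y) = 0 (factor: 9 = 11^0 · 9). Additivity: v_p(xy) = v_p(x) + v_p(y) = 1 + 0 = 1. (Direct check: xy = 1188 = 11^1 · (108).)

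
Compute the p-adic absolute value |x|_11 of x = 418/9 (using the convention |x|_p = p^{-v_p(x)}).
|418/9|_11 = 1/11

Step 1 — compute v_11(x) by factoring powers of 11 out of the numerator and denominator: v_11(418/9) = 1. Step 2 — apply |x|_p = p^{-v_p(x)} = 11^{-1} = 1/11.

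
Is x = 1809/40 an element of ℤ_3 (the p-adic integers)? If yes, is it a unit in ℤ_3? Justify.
x ∈ ℤ_3 but not a unit; v_3(x) = 3 > 0

ℤ_3 = {x ∈ ℚ_3 : v_3(x) ≥ 0} and ℤ_3^× = {x ∈ ℤ_3 : v_3(x) = 0}. Here v_3(1809/40) = v_3(num) − v_3(den) = 3; compare against these criteria.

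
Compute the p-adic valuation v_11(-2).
v_11(-2) = 0

v_11(n) is the largest exponent k such that 11^k divides n. Factor out: -2 = -11^0 · 2. (Sign doesn't affect v_p.) So v_11(-2) = 0.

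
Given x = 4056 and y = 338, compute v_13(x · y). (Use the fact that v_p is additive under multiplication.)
v_13(1370928) = 4

v_p(x) = 2 (factor: 4056 = 13^2 · 24); v_p(y) = 2 (factor: 338 = 13^2 · 2). Additivity: v_p(xy) = v_p(x) + v_p(y) = 2 + 2 = 4. (Direct check: xy = 1370928 = 13^4 · (48).)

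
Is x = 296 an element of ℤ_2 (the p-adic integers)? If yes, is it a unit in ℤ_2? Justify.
x ∈ ℤ_2 but not a unit; v_2(x) = 3 > 0

ℤ_2 = {x ∈ ℚ_2 : v_2(x) ≥ 0} and ℤ_2^× = {x ∈ ℤ_2 : v_2(x) = 0}. Here v_2(296) = v_2(num) − v_2(den) = 3; compare against these criteria.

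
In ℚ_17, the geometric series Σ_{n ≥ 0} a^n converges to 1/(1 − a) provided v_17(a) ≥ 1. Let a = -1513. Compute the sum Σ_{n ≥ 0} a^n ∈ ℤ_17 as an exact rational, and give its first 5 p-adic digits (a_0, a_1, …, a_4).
Σ a^n = 1/(1 − a) = 1/1514;  first 5 digits = (1, 13, 10, 10, 5)

v_17(a) = 1 ≥ 1, so the series converges in ℤ_17 to 1/(1 − a) = 1/(1 − (-1513)) = 1/1514. Expand this rational in ℤ_17: compute digits iteratively via d_i = x_i mod 17, x_{i+1} = (x_i − d_i)/17. The first 5 digits are (1, 13, 10, 10, 5).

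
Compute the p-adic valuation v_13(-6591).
v_13(-6591) = 3

v_13(n) is the largest exponent k such that 13^k divides n. Factor out: -6591 = -13^3 · 3. (Sign doesn't affect v_p.) So v_13(-6591) = 3.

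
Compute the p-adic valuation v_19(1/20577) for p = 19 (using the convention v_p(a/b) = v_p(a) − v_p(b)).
v_19(1/20577) = -3

Factor powers of 19 from the numerator and denominator of the reduced fraction: 1 = 19^0 · 1 and 20577 = 19^3 · 3. Apply v_p(a/b) = v_p(a) − v_p(b): v_19(1/20577) = 0 − 3 = -3.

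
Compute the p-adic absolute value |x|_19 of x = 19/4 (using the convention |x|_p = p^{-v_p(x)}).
|19/4|_19 = 1/19

Step 1 — compute v_19(x) by factoring powers of 19 out of the numerator and denominator: v_19(19/4) = 1. Step 2 — apply |x|_p = p^{-v_p(x)} = 19^{-1} = 1/19.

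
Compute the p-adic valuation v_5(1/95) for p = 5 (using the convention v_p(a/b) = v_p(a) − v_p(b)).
v_5(1/95) = -1

Factor powers of 5 from the numerator and denominator of the reduced fraction: 1 = 5^0 · 1 and 95 = 5^1 · 19. Apply v_p(a/b) = v_p(a) − v_p(b): v_5(1/95) = 0 − 1 = -1.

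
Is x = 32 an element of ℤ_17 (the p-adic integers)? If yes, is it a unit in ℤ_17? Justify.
x ∈ ℤ_17^× (unit); v_17(x) = 0

ℤ_17 = {x ∈ ℚ_17 : v_17(x) ≥ 0} and ℤ_17^× = {x ∈ ℤ_17 : v_17(x) = 0}. Here v_17(32) = v_17(num) − v_17(den) = 0; compare against these criteria.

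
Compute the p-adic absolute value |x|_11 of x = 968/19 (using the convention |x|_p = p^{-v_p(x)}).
|968/19|_11 = 1/121

Step 1 — compute v_11(x) by factoring powers of 11 out of the numerator and denominator: v_11(968/19) = 2. Step 2 — apply |x|_p = p^{-v_p(x)} = 11^{-2} = 1/121.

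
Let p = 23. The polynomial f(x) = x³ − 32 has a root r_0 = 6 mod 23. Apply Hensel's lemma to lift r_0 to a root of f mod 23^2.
r_1 = 259 (mod 529)

Hensel: r_{i+1} = r_i − f(r_i)/f′(r_i) mod 23^{i+2}, where f′(x) = 3x². Iterate:
  r_0 = 6 (mod 23)
  r_1 = 259 (mod 529)
Final: r = 259 with f(r) ≡ 0 mod 23^2.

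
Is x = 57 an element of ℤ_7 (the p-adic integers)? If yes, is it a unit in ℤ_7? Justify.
x ∈ ℤ_7^× (unit); v_7(x) = 0

ℤ_7 = {x ∈ ℚ_7 : v_7(x) ≥ 0} and ℤ_7^× = {x ∈ ℤ_7 : v_7(x) = 0}. Here v_7(57) = v_7(num) − v_7(den) = 0; compare against these criteria.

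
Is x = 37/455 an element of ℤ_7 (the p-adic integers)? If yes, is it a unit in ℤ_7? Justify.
x ∉ ℤ_7 (v_7(x) = -1 < 0)

ℤ_7 = {x ∈ ℚ_7 : v_7(x) ≥ 0} and ℤ_7^× = {x ∈ ℤ_7 : v_7(x) = 0}. Here v_7(37/455) = v_7(num) − v_7(den) = -1; compare against these criteria.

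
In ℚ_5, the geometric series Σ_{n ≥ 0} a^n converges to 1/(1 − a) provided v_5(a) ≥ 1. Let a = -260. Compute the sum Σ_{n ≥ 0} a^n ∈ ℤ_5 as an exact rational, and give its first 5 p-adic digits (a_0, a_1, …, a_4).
Σ a^n = 1/(1 − a) = 1/261;  first 5 digits = (1, 3, 3, 0, 2)

v_5(a) = 1 ≥ 1, so the series converges in ℤ_5 to 1/(1 − a) = 1/(1 − (-260)) = 1/261. Expand this rational in ℤ_5: compute digits iteratively via d_i = x_i mod 5, x_{i+1} = (x_i − d_i)/5. The first 5 digits are (1, 3, 3, 0, 2).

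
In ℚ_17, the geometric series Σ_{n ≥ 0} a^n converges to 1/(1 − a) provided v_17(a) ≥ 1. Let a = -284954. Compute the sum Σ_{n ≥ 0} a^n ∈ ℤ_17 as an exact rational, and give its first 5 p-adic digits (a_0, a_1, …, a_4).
Σ a^n = 1/(1 − a) = 1/284955;  first 5 digits = (1, 0, 0, 10, 13)

v_17(a) = 3 ≥ 1, so the series converges in ℤ_17 to 1/(1 − a) = 1/(1 − (-284954)) = 1/284955. Expand this rational in ℤ_17: compute digits iteratively via d_i = x_i mod 17, x_{i+1} = (x_i − d_i)/17. The first 5 digits are (1, 0, 0, 10, 13).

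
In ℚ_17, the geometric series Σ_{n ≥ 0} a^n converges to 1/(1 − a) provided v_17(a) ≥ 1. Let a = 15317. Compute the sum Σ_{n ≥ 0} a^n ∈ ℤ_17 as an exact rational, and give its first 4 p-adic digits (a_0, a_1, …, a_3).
Σ a^n = 1/(1 − a) = -1/15316;  first 4 digits = (1, 0, 2, 3)

v_17(a) = 2 ≥ 1, so the series converges in ℤ_17 to 1/(1 − a) = 1/(1 − 15317) = -1/15316. Expand this rational in ℤ_17: compute digits iteratively via d_i = x_i mod 17, x_{i+1} = (x_i − d_i)/17. The first 4 digits are (1, 0, 2, 3).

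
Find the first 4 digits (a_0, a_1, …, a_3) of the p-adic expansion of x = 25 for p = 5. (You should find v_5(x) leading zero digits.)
(a_0, …, a_3) = (0, 0, 1, 0)

v_5(25) = 2, so a_0 = ... = a_1 = 0. Factor out: x = 5^2 · u with u = 1 a unit in ℤ_5. Expand u iteratively via a_{v+i} = u_i mod 5, u_{i+1} = (u_i − a_{v+i})/5:
  u_0 = 1;  a_2 = 1;  u_1 = (u_0 − 1)/5 = 0
  u_1 = 0;  a_3 = 0;  u_2 = (u_1 − 0)/5 = 0
Digits: (0, 0, 1, 0).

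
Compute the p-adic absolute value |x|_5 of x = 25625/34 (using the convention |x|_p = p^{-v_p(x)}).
|25625/34|_5 = 1/625

Step 1 — compute v_5(x) by factoring powers of 5 out of the numerator and denominator: v_5(25625/34) = 4. Step 2 — apply |x|_p = p^{-v_p(x)} = 5^{-4} = 1/625.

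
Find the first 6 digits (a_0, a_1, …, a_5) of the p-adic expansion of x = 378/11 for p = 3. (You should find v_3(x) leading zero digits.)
(a_0, …, a_5) = (0, 0, 0, 1, 2, 1)

v_3(378/11) = 3, so a_0 = ... = a_2 = 0. Factor out: x = 3^3 · u with u = 14/11 a unit in ℤ_3. Expand u iteratively via a_{v+i} = u_i mod 3, u_{i+1} = (u_i − a_{v+i})/3:
  u_0 = 14/11;  a_3 = 1;  u_1 = (u_0 − 1)/3 = 1/11
  u_1 = 1/11;  a_4 = 2;  u_2 = (u_1 − 2)/3 = -7/11
  u_2 = -7/11;  a_5 = 1;  u_3 = (u_2 − 1)/3 = -6/11
Digits: (0, 0, 0, 1, 2, 1).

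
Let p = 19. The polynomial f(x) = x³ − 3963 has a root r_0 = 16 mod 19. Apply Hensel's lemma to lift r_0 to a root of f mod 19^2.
r_1 = 225 (mod 361)

Hensel: r_{i+1} = r_i − f(r_i)/f′(r_i) mod 19^{i+2}, where f′(x) = 3x². Iterate:
  r_0 = 16 (mod 19)
  r_1 = 225 (mod 361)
Final: r = 225 with f(r) ≡ 0 mod 19^2.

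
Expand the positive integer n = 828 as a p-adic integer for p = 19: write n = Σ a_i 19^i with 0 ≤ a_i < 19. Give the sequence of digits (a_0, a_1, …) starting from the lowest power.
(a_0, a_1, …) = (11, 5, 2)

Repeated division by 19 gives the digits low-to-high: 828 = 11 + 5·19^1 + 2·19^2. Digit sequence: (11, 5, 2).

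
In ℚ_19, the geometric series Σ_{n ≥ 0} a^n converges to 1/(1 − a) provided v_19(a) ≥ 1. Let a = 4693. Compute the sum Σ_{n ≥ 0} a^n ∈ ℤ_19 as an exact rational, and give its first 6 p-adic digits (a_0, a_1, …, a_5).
Σ a^n = 1/(1 − a) = -1/4692;  first 6 digits = (1, 0, 13, 0, 17, 8)

v_19(a) = 2 ≥ 1, so the series converges in ℤ_19 to 1/(1 − a) = 1/(1 − 4693) = -1/4692. Expand this rational in ℤ_19: compute digits iteratively via d_i = x_i mod 19, x_{i+1} = (x_i − d_i)/19. The first 6 digits are (1, 0, 13, 0, 17, 8).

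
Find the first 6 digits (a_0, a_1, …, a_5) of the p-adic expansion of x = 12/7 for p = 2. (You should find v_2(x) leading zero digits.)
(a_0, …, a_5) = (0, 0, 1, 0, 1, 0)

v_2(12/7) = 2, so a_0 = ... = a_1 = 0. Factor out: x = 2^2 · u with u = 3/7 a unit in ℤ_2. Expand u iteratively via a_{v+i} = u_i mod 2, u_{i+1} = (u_i − a_{v+i})/2:
  u_0 = 3/7;  a_2 = 1;  u_1 = (u_0 − 1)/2 = -2/7
  u_1 = -2/7;  a_3 = 0;  u_2 = (u_1 − 0)/2 = -1/7
  u_2 = -1/7;  a_4 = 1;  u_3 = (u_2 − 1)/2 = -4/7
  u_3 = -4/7;  a_5 = 0;  u_4 = (u_3 − 0)/2 = -2/7
Digits: (0, 0, 1, 0, 1, 0).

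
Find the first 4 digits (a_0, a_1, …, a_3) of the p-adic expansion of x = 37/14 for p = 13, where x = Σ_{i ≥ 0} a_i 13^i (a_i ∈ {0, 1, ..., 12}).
(a_0, …, a_3) = (11, 4, 8, 4)

v_13(37/14) = 0 (numerator and denominator both coprime to 13), so x ∈ ℤ_13^×. Compute digits iteratively via a_i = x_i mod 13, x_{i+1} = (x_i − a_i)/13, with x_0 = x:
  x_0 = 37/14;  a_0 = 11;  x_1 = (x_0 − 11)/13 = -9/14
  x_1 = -9/14;  a_1 = 4;  x_2 = (x_1 − 4)/13 = -5/14
  x_2 = -5/14;  a_2 = 8;  x_3 = (x_2 − 8)/13 = -9/14
  x_3 = -9/14;  a_3 = 4;  x_4 = (x_3 − 4)/13 = -5/14
Digits: (11, 4, 8, 4).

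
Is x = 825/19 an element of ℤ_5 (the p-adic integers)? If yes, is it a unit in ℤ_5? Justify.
x ∈ ℤ_5 but not a unit; v_5(x) = 2 > 0

ℤ_5 = {x ∈ ℚ_5 : v_5(x) ≥ 0} and ℤ_5^× = {x ∈ ℤ_5 : v_5(x) = 0}. Here v_5(825/19) = v_5(num) − v_5(den) = 2; compare against these criteria.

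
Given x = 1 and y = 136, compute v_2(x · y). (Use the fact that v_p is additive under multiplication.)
v_2(136) = 3

v_p(x) = 0 (factor: 1 = 2^0 · 1); v_p(y) = 3 (factor: 136 = 2^3 · 17). Additivity: v_p(xy) = v_p(x) + v_p(y) = 0 + 3 = 3. (Direct check: xy = 136 = 2^3 · (17).)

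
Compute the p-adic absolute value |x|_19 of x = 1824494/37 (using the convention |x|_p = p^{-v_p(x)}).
|1824494/37|_19 = 1/130321

Step 1 — compute v_19(x) by factoring powers of 19 out of the numerator and denominator: v_19(1824494/37) = 4. Step 2 — apply |x|_p = p^{-v_p(x)} = 19^{-4} = 1/130321.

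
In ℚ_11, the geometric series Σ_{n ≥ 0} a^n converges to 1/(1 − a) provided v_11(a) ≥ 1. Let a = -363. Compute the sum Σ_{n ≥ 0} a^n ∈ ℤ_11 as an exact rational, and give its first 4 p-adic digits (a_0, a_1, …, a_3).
Σ a^n = 1/(1 − a) = 1/364;  first 4 digits = (1, 0, 8, 10)

v_11(a) = 2 ≥ 1, so the series converges in ℤ_11 to 1/(1 − a) = 1/(1 − (-363)) = 1/364. Expand this rational in ℤ_11: compute digits iteratively via d_i = x_i mod 11, x_{i+1} = (x_i − d_i)/11. The first 4 digits are (1, 0, 8, 10).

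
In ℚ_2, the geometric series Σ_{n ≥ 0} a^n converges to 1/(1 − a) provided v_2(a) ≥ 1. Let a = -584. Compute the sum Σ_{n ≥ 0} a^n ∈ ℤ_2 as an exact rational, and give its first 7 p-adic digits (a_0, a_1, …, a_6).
Σ a^n = 1/(1 − a) = 1/585;  first 7 digits = (1, 0, 0, 1, 1, 1, 1)

v_2(a) = 3 ≥ 1, so the series converges in ℤ_2 to 1/(1 − a) = 1/(1 − (-584)) = 1/585. Expand this rational in ℤ_2: compute digits iteratively via d_i = x_i mod 2, x_{i+1} = (x_i − d_i)/2. The first 7 digits are (1, 0, 0, 1, 1, 1, 1).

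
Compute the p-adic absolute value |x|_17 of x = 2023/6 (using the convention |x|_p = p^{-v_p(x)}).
|2023/6|_17 = 1/289

Step 1 — compute v_17(x) by factoring powers of 17 out of the numerator and denominator: v_17(2023/6) = 2. Step 2 — apply |x|_p = p^{-v_p(x)} = 17^{-2} = 1/289.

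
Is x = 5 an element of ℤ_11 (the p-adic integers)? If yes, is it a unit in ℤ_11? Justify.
x ∈ ℤ_11^× (unit); v_11(x) = 0

ℤ_11 = {x ∈ ℚ_11 : v_11(x) ≥ 0} and ℤ_11^× = {x ∈ ℤ_11 : v_11(x) = 0}. Here v_11(5) = v_11(num) − v_11(den) = 0; compare against these criteria.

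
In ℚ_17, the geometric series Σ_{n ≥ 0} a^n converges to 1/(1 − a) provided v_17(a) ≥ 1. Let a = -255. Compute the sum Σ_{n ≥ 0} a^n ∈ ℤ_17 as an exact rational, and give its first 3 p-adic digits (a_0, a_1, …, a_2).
Σ a^n = 1/(1 − a) = 1/256;  first 3 digits = (1, 2, 3)

v_17(a) = 1 ≥ 1, so the series converges in ℤ_17 to 1/(1 − a) = 1/(1 − (-255)) = 1/256. Expand this rational in ℤ_17: compute digits iteratively via d_i = x_i mod 17, x_{i+1} = (x_i − d_i)/17. The first 3 digits are (1, 2, 3).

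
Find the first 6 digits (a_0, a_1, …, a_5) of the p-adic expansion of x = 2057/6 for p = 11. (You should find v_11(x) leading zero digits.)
(a_0, …, a_5) = (0, 0, 1, 2, 9, 1)

v_11(2057/6) = 2, so a_0 = ... = a_1 = 0. Factor out: x = 11^2 · u with u = 17/6 a unit in ℤ_11. Expand u iteratively via a_{v+i} = u_i mod 11, u_{i+1} = (u_i − a_{v+i})/11:
  u_0 = 17/6;  a_2 = 1;  u_1 = (u_0 − 1)/11 = 1/6
  u_1 = 1/6;  a_3 = 2;  u_2 = (u_1 − 2)/11 = -1/6
  u_2 = -1/6;  a_4 = 9;  u_3 = (u_2 − 9)/11 = -5/6
  u_3 = -5/6;  a_5 = 1;  u_4 = (u_3 − 1)/11 = -1/6
Digits: (0, 0, 1, 2, 9, 1).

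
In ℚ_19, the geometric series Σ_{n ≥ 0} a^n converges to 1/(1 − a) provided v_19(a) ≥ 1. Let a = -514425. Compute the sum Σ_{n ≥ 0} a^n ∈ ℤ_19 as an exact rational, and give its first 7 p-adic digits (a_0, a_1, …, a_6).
Σ a^n = 1/(1 − a) = 1/514426;  first 7 digits = (1, 0, 0, 1, 15, 18, 0)

v_19(a) = 3 ≥ 1, so the series converges in ℤ_19 to 1/(1 − a) = 1/(1 − (-514425)) = 1/514426. Expand this rational in ℤ_19: compute digits iteratively via d_i = x_i mod 19, x_{i+1} = (x_i − d_i)/19. The first 7 digits are (1, 0, 0, 1, 15, 18, 0).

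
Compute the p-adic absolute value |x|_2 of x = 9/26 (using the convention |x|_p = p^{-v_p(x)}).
|9/26|_2 = 2

Step 1 — compute v_2(x) by factoring powers of 2 out of the numerator and denominator: v_2(9/26) = -1. Step 2 — apply |x|_p = p^{-v_p(x)} = 2^{1} = 2.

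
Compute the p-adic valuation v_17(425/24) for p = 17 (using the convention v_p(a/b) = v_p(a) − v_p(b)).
v_17(425/24) = 1

Factor powers of 17 from the numerator and denominator of the reduced fraction: 425 = 17^1 · 25 and 24 = 17^0 · 24. Apply v_p(a/b) = v_p(a) − v_p(b): v_17(425/24) = 1 − 0 = 1.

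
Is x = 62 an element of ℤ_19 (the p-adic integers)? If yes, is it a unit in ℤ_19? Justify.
x ∈ ℤ_19^× (unit); v_19(x) = 0

ℤ_19 = {x ∈ ℚ_19 : v_19(x) ≥ 0} and ℤ_19^× = {x ∈ ℤ_19 : v_19(x) = 0}. Here v_19(62) = v_19(num) − v_19(den) = 0; compare against these criteria.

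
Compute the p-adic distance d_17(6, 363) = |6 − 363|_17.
d_17(6, 363) = 1/17

Step 1 — x − y = 6 − 363 = -357. Step 2 — v_17(-357) = 1 (factor: -357 = −(17^1 · 21); the sign does not affect v_p). Step 3 — |x − y|_17 = 17^{-1} = 1/17.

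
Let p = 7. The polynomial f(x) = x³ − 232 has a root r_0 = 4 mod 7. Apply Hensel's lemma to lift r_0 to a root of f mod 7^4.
r_3 = 2041 (mod 2401)

Hensel: r_{i+1} = r_i − f(r_i)/f′(r_i) mod 7^{i+2}, where f′(x) = 3x². Iterate:
  r_0 = 4 (mod 7)
  r_1 = 32 (mod 49)
  r_2 = 326 (mod 343)
  r_3 = 2041 (mod 2401)
Final: r = 2041 with f(r) ≡ 0 mod 7^4.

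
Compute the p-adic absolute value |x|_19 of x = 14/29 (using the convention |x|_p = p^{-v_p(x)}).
|14/29|_19 = 1

Step 1 — compute v_19(x) by factoring powers of 19 out of the numerator and denominator: v_19(14/29) = 0. Step 2 — apply |x|_p = p^{-v_p(x)} = 19^{0} = 1.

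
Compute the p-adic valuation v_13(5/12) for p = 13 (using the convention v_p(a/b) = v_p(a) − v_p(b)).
v_13(5/12) = 0

Factor powers of 13 from the numerator and denominator of the reduced fraction: 5 = 13^0 · 5 and 12 = 13^0 · 12. Apply v_p(a/b) = v_p(a) − v_p(b): v_13(5/12) = 0 − 0 = 0.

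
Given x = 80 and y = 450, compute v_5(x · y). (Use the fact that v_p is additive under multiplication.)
v_5(36000) = 3

v_p(x) = 1 (factor: 80 = 5^1 · 16); v_p(y) = 2 (factor: 450 = 5^2 · 18). Additivity: v_p(xy) = v_p(x) + v_p(y) = 1 + 2 = 3. (Direct check: xy = 36000 = 5^3 · (288).)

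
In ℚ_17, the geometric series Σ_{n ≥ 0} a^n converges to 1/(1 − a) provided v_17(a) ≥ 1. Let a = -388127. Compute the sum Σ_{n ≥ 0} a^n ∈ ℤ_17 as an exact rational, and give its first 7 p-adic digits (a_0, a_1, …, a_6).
Σ a^n = 1/(1 − a) = 1/388128;  first 7 digits = (1, 0, 0, 6, 12, 16, 1)

v_17(a) = 3 ≥ 1, so the series converges in ℤ_17 to 1/(1 − a) = 1/(1 − (-388127)) = 1/388128. Expand this rational in ℤ_17: compute digits iteratively via d_i = x_i mod 17, x_{i+1} = (x_i − d_i)/17. The first 7 digits are (1, 0, 0, 6, 12, 16, 1).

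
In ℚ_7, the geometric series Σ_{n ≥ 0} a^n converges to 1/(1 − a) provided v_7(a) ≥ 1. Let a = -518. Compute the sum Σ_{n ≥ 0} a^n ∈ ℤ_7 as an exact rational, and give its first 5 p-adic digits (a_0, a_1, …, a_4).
Σ a^n = 1/(1 − a) = 1/519;  first 5 digits = (1, 3, 5, 2, 4)

v_7(a) = 1 ≥ 1, so the series converges in ℤ_7 to 1/(1 − a) = 1/(1 − (-518)) = 1/519. Expand this rational in ℤ_7: compute digits iteratively via d_i = x_i mod 7, x_{i+1} = (x_i − d_i)/7. The first 5 digits are (1, 3, 5, 2, 4).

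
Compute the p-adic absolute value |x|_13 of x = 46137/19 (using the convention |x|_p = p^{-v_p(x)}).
|46137/19|_13 = 1/2197

Step 1 — compute v_13(x) by factoring powers of 13 out of the numerator and denominator: v_13(46137/19) = 3. Step 2 — apply |x|_p = p^{-v_p(x)} = 13^{-3} = 1/2197.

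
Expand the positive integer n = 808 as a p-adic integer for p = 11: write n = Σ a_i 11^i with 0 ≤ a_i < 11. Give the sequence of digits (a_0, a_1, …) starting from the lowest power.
(a_0, a_1, …) = (5, 7, 6)

Repeated division by 11 gives the digits low-to-high: 808 = 5 + 7·11^1 + 6·11^2. Digit sequence: (5, 7, 6).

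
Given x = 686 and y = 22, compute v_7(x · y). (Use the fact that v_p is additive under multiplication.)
v_7(15092) = 3

v_p(x) = 3 (factor: 686 = 7^3 · 2); v_p(y) = 0 (factor: 22 = 7^0 · 22). Additivity: v_p(xy) = v_p(x) + v_p(y) = 3 + 0 = 3. (Direct check: xy = 15092 = 7^3 · (44).)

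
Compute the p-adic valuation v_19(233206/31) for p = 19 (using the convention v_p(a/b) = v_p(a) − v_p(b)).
v_19(233206/31) = 3

Factor powers of 19 from the numerator and denominator of the reduced fraction: 233206 = 19^3 · 34 and 31 = 19^0 · 31. Apply v_p(a/b) = v_p(a) − v_p(b): v_19(233206/31) = 3 − 0 = 3.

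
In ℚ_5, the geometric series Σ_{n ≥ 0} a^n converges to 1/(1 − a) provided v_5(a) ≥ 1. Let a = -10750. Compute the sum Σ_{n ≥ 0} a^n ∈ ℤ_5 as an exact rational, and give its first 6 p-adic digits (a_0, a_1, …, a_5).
Σ a^n = 1/(1 − a) = 1/10751;  first 6 digits = (1, 0, 0, 4, 2, 1)

v_5(a) = 3 ≥ 1, so the series converges in ℤ_5 to 1/(1 − a) = 1/(1 − (-10750)) = 1/10751. Expand this rational in ℤ_5: compute digits iteratively via d_i = x_i mod 5, x_{i+1} = (x_i − d_i)/5. The first 6 digits are (1, 0, 0, 4, 2, 1).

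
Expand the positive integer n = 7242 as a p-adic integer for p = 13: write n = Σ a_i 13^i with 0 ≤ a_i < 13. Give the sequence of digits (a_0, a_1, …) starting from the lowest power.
(a_0, a_1, …) = (1, 11, 3, 3)

Repeated division by 13 gives the digits low-to-high: 7242 = 1 + 11·13^1 + 3·13^2 + 3·13^3. Digit sequence: (1, 11, 3, 3).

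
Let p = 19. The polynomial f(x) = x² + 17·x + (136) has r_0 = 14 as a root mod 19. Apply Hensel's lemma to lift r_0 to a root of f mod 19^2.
r_1 = 242 (mod 361)

Hensel: r_{i+1} = r_i − f(r_i)·(f′(r_i))^{-1} mod 19^{i+2}, f′(x) = 2x + 17. Iterate:
  r_0 = 14 (mod 19)
  r_1 = 242 (mod 361)
Final: r = 242 satisfies f(r) ≡ 0 mod 19^2.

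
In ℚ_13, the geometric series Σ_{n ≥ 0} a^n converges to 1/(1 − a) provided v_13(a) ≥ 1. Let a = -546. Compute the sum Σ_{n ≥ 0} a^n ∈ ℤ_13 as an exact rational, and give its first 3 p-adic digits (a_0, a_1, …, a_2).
Σ a^n = 1/(1 − a) = 1/547;  first 3 digits = (1, 10, 5)

v_13(a) = 1 ≥ 1, so the series converges in ℤ_13 to 1/(1 − a) = 1/(1 − (-546)) = 1/547. Expand this rational in ℤ_13: compute digits iteratively via d_i = x_i mod 13, x_{i+1} = (x_i − d_i)/13. The first 3 digits are (1, 10, 5).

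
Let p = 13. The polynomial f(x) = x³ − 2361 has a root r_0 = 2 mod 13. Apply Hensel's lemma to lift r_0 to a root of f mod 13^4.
r_3 = 1029 (mod 28561)

Hensel: r_{i+1} = r_i − f(r_i)/f′(r_i) mod 13^{i+2}, where f′(x) = 3x². Iterate:
  r_0 = 2 (mod 13)
  r_1 = 15 (mod 169)
  r_2 = 1029 (mod 2197)
  r_3 = 1029 (mod 28561)
Final: r = 1029 with f(r) ≡ 0 mod 13^4.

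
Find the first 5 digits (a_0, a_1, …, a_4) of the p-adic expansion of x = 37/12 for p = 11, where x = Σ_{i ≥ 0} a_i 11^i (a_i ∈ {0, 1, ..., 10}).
(a_0, …, a_4) = (4, 10, 0, 10, 0)

v_11(37/12) = 0 (numerator and denominator both coprime to 11), so x ∈ ℤ_11^×. Compute digits iteratively via a_i = x_i mod 11, x_{i+1} = (x_i − a_i)/11, with x_0 = x:
  x_0 = 37/12;  a_0 = 4;  x_1 = (x_0 − 4)/11 = -1/12
  x_1 = -1/12;  a_1 = 10;  x_2 = (x_1 − 10)/11 = -11/12
  x_2 = -11/12;  a_2 = 0;  x_3 = (x_2 − 0)/11 = -1/12
  x_3 = -1/12;  a_3 = 10;  x_4 = (x_3 − 10)/11 = -11/12
  x_4 = -11/12;  a_4 = 0;  x_5 = (x_4 − 0)/11 = -1/12
Digits: (4, 10, 0, 10, 0).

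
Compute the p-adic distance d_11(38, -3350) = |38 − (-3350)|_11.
d_11(38, -3350) = 1/121

Step 1 — x − y = 38 − (-3350) = 3388. Step 2 — v_11(3388) = 2 (factor: 3388 = (11^2 · 28); the sign does not affect v_p). Step 3 — |x − y|_11 = 11^{-2} = 1/121.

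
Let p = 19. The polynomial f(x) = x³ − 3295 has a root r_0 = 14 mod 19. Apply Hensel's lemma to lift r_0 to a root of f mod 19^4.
r_3 = 79966 (mod 130321)

Hensel: r_{i+1} = r_i − f(r_i)/f′(r_i) mod 19^{i+2}, where f′(x) = 3x². Iterate:
  r_0 = 14 (mod 19)
  r_1 = 185 (mod 361)
  r_2 = 4517 (mod 6859)
  r_3 = 79966 (mod 130321)
Final: r = 79966 with f(r) ≡ 0 mod 19^4.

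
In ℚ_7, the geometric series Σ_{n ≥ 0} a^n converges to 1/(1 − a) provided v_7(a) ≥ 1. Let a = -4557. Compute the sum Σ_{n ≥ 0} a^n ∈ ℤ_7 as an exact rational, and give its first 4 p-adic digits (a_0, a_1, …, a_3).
Σ a^n = 1/(1 − a) = 1/4558;  first 4 digits = (1, 0, 5, 0)

v_7(a) = 2 ≥ 1, so the series converges in ℤ_7 to 1/(1 − a) = 1/(1 − (-4557)) = 1/4558. Expand this rational in ℤ_7: compute digits iteratively via d_i = x_i mod 7, x_{i+1} = (x_i − d_i)/7. The first 4 digits are (1, 0, 5, 0).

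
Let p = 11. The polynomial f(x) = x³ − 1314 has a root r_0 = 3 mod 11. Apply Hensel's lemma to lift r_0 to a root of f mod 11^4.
r_3 = 4568 (mod 14641)

Hensel: r_{i+1} = r_i − f(r_i)/f′(r_i) mod 11^{i+2}, where f′(x) = 3x². Iterate:
  r_0 = 3 (mod 11)
  r_1 = 91 (mod 121)
  r_2 = 575 (mod 1331)
  r_3 = 4568 (mod 14641)
Final: r = 4568 with f(r) ≡ 0 mod 11^4.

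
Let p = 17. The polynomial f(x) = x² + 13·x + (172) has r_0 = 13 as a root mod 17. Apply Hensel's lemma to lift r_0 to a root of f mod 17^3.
r_2 = 489 (mod 4913)

Hensel: r_{i+1} = r_i − f(r_i)·(f′(r_i))^{-1} mod 17^{i+2}, f′(x) = 2x + 13. Iterate:
  r_0 = 13 (mod 17)
  r_1 = 200 (mod 289)
  r_2 = 489 (mod 4913)
Final: r = 489 satisfies f(r) ≡ 0 mod 17^3.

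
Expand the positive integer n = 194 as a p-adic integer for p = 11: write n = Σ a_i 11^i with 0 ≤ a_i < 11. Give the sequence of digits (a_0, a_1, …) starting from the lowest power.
(a_0, a_1, …) = (7, 6, 1)

Repeated division by 11 gives the digits low-to-high: 194 = 7 + 6·11^1 + 1·11^2. Digit sequence: (7, 6, 1).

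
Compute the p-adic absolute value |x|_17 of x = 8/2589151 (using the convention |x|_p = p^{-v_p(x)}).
|8/2589151|_17 = 83521

Step 1 — compute v_17(x) by factoring powers of 17 out of the numerator and denominator: v_17(8/2589151) = -4. Step 2 — apply |x|_p = p^{-v_p(x)} = 17^{4} = 83521.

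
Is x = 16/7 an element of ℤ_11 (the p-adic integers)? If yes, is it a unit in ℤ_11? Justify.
x ∈ ℤ_11^× (unit); v_11(x) = 0

ℤ_11 = {x ∈ ℚ_11 : v_11(x) ≥ 0} and ℤ_11^× = {x ∈ ℤ_11 : v_11(x) = 0}. Here v_11(16/7) = v_11(num) − v_11(den) = 0; compare against these criteria.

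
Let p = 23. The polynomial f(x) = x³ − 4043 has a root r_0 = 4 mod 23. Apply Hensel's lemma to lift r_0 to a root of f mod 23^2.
r_1 = 142 (mod 529)

Hensel: r_{i+1} = r_i − f(r_i)/f′(r_i) mod 23^{i+2}, where f′(x) = 3x². Iterate:
  r_0 = 4 (mod 23)
  r_1 = 142 (mod 529)
Final: r = 142 with f(r) ≡ 0 mod 23^2.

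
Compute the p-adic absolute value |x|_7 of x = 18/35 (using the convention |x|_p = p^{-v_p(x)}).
|18/35|_7 = 7

Step 1 — compute v_7(x) by factoring powers of 7 out of the numerator and denominator: v_7(18/35) = -1. Step 2 — apply |x|_p = p^{-v_p(x)} = 7^{1} = 7.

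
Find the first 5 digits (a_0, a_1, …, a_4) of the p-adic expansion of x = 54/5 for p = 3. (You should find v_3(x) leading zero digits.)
(a_0, …, a_4) = (0, 0, 0, 1, 1)

v_3(54/5) = 3, so a_0 = ... = a_2 = 0. Factor out: x = 3^3 · u with u = 2/5 a unit in ℤ_3. Expand u iteratively via a_{v+i} = u_i mod 3, u_{i+1} = (u_i − a_{v+i})/3:
  u_0 = 2/5;  a_3 = 1;  u_1 = (u_0 − 1)/3 = -1/5
  u_1 = -1/5;  a_4 = 1;  u_2 = (u_1 − 1)/3 = -2/5
Digits: (0, 0, 0, 1, 1).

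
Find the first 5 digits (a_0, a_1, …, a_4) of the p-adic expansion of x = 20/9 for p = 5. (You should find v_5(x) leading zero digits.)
(a_0, …, a_4) = (0, 1, 1, 2, 4)

v_5(20/9) = 1, so a_0 = ... = a_0 = 0. Factor out: x = 5^1 · u with u = 4/9 a unit in ℤ_5. Expand u iteratively via a_{v+i} = u_i mod 5, u_{i+1} = (u_i − a_{v+i})/5:
  u_0 = 4/9;  a_1 = 1;  u_1 = (u_0 − 1)/5 = -1/9
  u_1 = -1/9;  a_2 = 1;  u_2 = (u_1 − 1)/5 = -2/9
  u_2 = -2/9;  a_3 = 2;  u_3 = (u_2 − 2)/5 = -4/9
  u_3 = -4/9;  a_4 = 4;  u_4 = (u_3 − 4)/5 = -8/9
Digits: (0, 1, 1, 2, 4).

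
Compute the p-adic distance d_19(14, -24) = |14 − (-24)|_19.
d_19(14, -24) = 1/19

Step 1 — x − y = 14 − (-24) = 38. Step 2 — v_19(38) = 1 (factor: 38 = (19^1 · 2); the sign does not affect v_p). Step 3 — |x − y|_19 = 19^{-1} = 1/19.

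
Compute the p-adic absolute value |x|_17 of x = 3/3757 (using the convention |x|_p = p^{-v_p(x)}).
|3/3757|_17 = 289

Step 1 — compute v_17(x) by factoring powers of 17 out of the numerator and denominator: v_17(3/3757) = -2. Step 2 — apply |x|_p = p^{-v_p(x)} = 17^{2} = 289.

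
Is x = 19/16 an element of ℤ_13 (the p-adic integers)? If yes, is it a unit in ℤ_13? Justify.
x ∈ ℤ_13^× (unit); v_13(x) = 0

ℤ_13 = {x ∈ ℚ_13 : v_13(x) ≥ 0} and ℤ_13^× = {x ∈ ℤ_13 : v_13(x) = 0}. Here v_13(19/16) = v_13(num) − v_13(den) = 0; compare against these criteria.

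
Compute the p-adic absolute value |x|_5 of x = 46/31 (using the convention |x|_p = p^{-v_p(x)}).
|46/31|_5 = 1

Step 1 — compute v_5(x) by factoring powers of 5 out of the numerator and denominator: v_5(46/31) = 0. Step 2 — apply |x|_p = p^{-v_p(x)} = 5^{0} = 1.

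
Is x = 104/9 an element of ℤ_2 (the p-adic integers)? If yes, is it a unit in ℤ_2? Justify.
x ∈ ℤ_2 but not a unit; v_2(x) = 3 > 0

ℤ_2 = {x ∈ ℚ_2 : v_2(x) ≥ 0} and ℤ_2^× = {x ∈ ℤ_2 : v_2(x) = 0}. Here v_2(104/9) = v_2(num) − v_2(den) = 3; compare against these criteria.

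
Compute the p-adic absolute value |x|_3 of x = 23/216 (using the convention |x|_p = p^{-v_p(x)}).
|23/216|_3 = 27

Step 1 — compute v_3(x) by factoring powers of 3 out of the numerator and denominator: v_3(23/216) = -3. Step 2 — apply |x|_p = p^{-v_p(x)} = 3^{3} = 27.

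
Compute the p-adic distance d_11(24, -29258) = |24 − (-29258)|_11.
d_11(24, -29258) = 1/14641

Step 1 — x − y = 24 − (-29258) = 29282. Step 2 — v_11(29282) = 4 (factor: 29282 = (11^4 · 2); the sign does not affect v_p). Step 3 — |x − y|_11 = 11^{-4} = 1/14641.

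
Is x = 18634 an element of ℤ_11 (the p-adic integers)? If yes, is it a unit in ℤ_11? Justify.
x ∈ ℤ_11 but not a unit; v_11(x) = 3 > 0

ℤ_11 = {x ∈ ℚ_11 : v_11(x) ≥ 0} and ℤ_11^× = {x ∈ ℤ_11 : v_11(x) = 0}. Here v_11(18634) = v_11(num) − v_11(den) = 3; compare against these criteria.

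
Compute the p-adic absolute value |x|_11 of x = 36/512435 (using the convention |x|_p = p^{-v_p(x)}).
|36/512435|_11 = 14641

Step 1 — compute v_11(x) by factoring powers of 11 out of the numerator and denominator: v_11(36/512435) = -4. Step 2 — apply |x|_p = p^{-v_p(x)} = 11^{4} = 14641.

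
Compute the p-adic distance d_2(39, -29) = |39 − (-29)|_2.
d_2(39, -29) = 1/4

Step 1 — x − y = 39 − (-29) = 68. Step 2 — v_2(68) = 2 (factor: 68 = (2^2 · 17); the sign does not affect v_p). Step 3 — |x − y|_2 = 2^{-2} = 1/4.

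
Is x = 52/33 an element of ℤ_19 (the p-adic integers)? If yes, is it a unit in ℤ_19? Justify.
x ∈ ℤ_19^× (unit); v_19(x) = 0

ℤ_19 = {x ∈ ℚ_19 : v_19(x) ≥ 0} and ℤ_19^× = {x ∈ ℤ_19 : v_19(x) = 0}. Here v_19(52/33) = v_19(num) − v_19(den) = 0; compare against these criteria.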